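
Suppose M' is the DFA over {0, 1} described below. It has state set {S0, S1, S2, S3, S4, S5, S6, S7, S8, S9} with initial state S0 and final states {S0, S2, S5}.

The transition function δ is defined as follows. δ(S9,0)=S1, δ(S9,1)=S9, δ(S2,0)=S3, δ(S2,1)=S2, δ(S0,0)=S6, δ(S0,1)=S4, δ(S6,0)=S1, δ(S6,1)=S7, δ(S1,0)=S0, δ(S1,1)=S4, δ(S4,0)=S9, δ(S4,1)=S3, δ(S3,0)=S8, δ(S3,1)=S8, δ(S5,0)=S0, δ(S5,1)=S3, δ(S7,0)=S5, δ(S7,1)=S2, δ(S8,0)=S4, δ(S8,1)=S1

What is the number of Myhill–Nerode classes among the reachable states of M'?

10

Every state is reachable, so we keep all 10.
Initial partition by acceptance: {S0,S2,S5} | {S1,S3,S4,S6,S7,S8,S9}.
Refine {S0,S2,S5} on symbol 0: members go to different blocks, giving {S0,S2} and {S5}.
On input 1, block {S0,S2} splits into {S0} and {S2}.
Refine {S1,S3,S4,S6,S7,S8,S9} on symbol 0: members go to different blocks, giving {S3,S4,S6,S8,S9} and {S1} and {S7}.
On input 0, block {S3,S4,S6,S8,S9} splits into {S3,S4,S8} and {S6,S9}.
Split {S3,S4,S8} by δ(·,0) → {S3,S8} and {S4}.
Split {S3,S8} by δ(·,0) → {S3} and {S8}.
Split {S6,S9} by δ(·,1) → {S6} and {S9}.
The partition is now stable with 10 blocks: {S0} | {S3} | {S5} | {S2} | {S1} | {S7} | {S6} | {S4} | {S8} | {S9}.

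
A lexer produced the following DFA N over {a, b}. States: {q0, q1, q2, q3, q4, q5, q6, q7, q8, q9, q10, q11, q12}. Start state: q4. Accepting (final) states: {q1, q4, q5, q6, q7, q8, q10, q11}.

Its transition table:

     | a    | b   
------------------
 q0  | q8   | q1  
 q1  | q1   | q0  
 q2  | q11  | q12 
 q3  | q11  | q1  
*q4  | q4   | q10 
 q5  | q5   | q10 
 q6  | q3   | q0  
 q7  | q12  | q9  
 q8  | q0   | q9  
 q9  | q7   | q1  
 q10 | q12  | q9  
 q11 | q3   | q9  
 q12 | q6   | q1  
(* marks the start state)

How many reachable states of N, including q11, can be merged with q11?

5

States {q2,q5} cannot be reached from the start state, so discard them.
P0 = {q1,q4,q6,q7,q8,q10,q11} | {q0,q3,q9,q12}.
On input a, block {q1,q4,q6,q7,q8,q10,q11} splits into {q6,q7,q8,q10,q11} and {q1,q4}.
Refine {q1,q4} on symbol b: members go to different blocks, giving {q1} and {q4}.
The partition is now stable with 4 blocks: {q6,q7,q8,q10,q11} | {q0,q3,q9,q12} | {q1} | {q4}.
The equivalence class containing q11 is {q6,q7,q8,q10,q11}, of size 5.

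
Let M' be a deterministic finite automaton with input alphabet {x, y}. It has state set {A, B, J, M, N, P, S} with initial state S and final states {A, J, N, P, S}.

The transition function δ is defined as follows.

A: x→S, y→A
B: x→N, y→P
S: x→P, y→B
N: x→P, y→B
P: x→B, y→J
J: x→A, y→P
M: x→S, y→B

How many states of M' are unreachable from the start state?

No path from S leads to M; the other 6 states are all reachable.

1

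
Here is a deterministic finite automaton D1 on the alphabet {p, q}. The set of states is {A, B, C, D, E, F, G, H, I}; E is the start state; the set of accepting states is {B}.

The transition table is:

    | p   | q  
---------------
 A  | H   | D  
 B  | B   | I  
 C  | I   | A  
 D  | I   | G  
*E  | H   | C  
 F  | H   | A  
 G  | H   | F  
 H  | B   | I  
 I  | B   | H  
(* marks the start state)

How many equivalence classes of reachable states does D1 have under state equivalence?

Every state is reachable, so we keep all 9.
P0 = {B} | {A,C,D,E,F,G,H,I}.
Split {A,C,D,E,F,G,H,I} by δ(·,p) → {A,C,D,E,F,G} and {H,I}.
Stable partition: {B} | {A,C,D,E,F,G} | {H,I} — 3 equivalence classes.

3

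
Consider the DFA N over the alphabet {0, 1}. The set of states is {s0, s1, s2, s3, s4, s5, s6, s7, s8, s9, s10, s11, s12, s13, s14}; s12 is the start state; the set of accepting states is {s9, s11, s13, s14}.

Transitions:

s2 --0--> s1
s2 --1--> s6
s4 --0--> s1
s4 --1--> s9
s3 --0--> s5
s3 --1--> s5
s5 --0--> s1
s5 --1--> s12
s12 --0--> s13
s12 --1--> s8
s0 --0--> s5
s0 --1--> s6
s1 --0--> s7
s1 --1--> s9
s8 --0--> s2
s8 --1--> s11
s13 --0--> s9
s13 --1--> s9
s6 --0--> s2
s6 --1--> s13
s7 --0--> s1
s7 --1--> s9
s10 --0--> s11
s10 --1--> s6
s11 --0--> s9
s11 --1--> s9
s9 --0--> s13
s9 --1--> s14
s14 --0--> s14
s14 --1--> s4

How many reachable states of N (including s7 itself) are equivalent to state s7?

First remove the unreachable states {s0,s3,s5,s10}; 11 states remain.
P0 = {s9,s11,s13,s14} | {s1,s2,s4,s6,s7,s8,s12}.
Refine {s9,s11,s13,s14} on symbol 1: members go to different blocks, giving {s9,s11,s13} and {s14}.
Refine {s9,s11,s13} on symbol 1: members go to different blocks, giving {s11,s13} and {s9}.
Split {s1,s2,s4,s6,s7,s8,s12} by δ(·,0) → {s1,s2,s4,s6,s7,s8} and {s12}.
On input 1, block {s1,s2,s4,s6,s7,s8} splits into {s1,s4,s7} and {s6,s8} and {s2}.
Stable partition: {s11,s13} | {s1,s4,s7} | {s14} | {s9} | {s12} | {s6,s8} | {s2} — 7 equivalence classes.
The equivalence class containing s7 is {s1,s4,s7}, of size 3.

3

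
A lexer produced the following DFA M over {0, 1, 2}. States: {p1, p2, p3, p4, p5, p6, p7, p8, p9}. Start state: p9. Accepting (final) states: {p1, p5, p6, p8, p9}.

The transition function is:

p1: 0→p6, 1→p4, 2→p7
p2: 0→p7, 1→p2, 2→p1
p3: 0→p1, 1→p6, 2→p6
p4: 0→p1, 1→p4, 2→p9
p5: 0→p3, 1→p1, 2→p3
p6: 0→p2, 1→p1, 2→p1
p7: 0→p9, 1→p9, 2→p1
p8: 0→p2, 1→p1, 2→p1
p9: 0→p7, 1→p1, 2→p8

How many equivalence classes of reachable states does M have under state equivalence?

6

Reachable states from the start: {p1,p2,p4,p6,p7,p8,p9}. Unreachable: {p3,p5} — drop them.
Start with accepting vs non-accepting: {p1,p6,p8,p9} | {p2,p4,p7}.
Split {p1,p6,p8,p9} by δ(·,0) → {p6,p8,p9} and {p1}.
Split {p6,p8,p9} by δ(·,2) → {p6,p8} and {p9}.
Split {p2,p4,p7} by δ(·,0) → {p2} and {p4} and {p7}.
No further refinement is possible. Final partition (6 blocks): {p6,p8} | {p2} | {p1} | {p9} | {p4} | {p7}.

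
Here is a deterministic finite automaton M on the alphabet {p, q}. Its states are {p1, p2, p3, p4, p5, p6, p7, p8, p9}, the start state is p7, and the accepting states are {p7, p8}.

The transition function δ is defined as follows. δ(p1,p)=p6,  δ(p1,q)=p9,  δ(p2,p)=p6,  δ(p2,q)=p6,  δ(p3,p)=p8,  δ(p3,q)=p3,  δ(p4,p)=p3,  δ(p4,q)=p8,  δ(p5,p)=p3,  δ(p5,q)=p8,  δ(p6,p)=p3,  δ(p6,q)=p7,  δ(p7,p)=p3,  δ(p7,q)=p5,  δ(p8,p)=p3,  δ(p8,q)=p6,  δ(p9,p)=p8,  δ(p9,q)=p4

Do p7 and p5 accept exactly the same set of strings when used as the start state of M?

First remove the unreachable states {p1,p2,p4,p9}; 5 states remain.
Start with accepting vs non-accepting: {p7,p8} | {p3,p5,p6}.
Split {p3,p5,p6} by δ(·,p) → {p5,p6} and {p3}.
Stable partition: {p7,p8} | {p5,p6} | {p3} — 3 equivalence classes.
p7 and p5 end up in different blocks, so they are distinguishable. For instance, the string 'ε' is accepted from only p7.

No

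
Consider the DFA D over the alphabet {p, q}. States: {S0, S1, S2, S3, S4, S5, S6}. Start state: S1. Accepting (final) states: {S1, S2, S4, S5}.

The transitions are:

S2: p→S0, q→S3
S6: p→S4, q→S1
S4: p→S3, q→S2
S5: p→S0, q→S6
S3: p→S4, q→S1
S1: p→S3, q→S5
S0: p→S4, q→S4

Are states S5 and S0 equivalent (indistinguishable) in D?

No

P0 = {S1,S2,S4,S5} | {S0,S3,S6}.
On input q, block {S1,S2,S4,S5} splits into {S1,S4} and {S2,S5}.
The partition is now stable with 3 blocks: {S1,S4} | {S0,S3,S6} | {S2,S5}.
S5 and S0 end up in different blocks, so they are distinguishable. For instance, the string 'ε' is accepted from only S5.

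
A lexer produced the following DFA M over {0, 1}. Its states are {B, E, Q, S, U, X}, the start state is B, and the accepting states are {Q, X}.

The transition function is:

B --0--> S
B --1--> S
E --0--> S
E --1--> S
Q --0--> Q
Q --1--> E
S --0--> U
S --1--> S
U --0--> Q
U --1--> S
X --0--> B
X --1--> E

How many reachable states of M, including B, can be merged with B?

Reachable states from the start: {B,E,Q,S,U}. Unreachable: {X} — drop them.
Start with accepting vs non-accepting: {Q} | {B,E,S,U}.
On input 0, block {B,E,S,U} splits into {B,E,S} and {U}.
Refine {B,E,S} on symbol 0: members go to different blocks, giving {B,E} and {S}.
The partition is now stable with 4 blocks: {Q} | {B,E} | {U} | {S}.
State B belongs to the block {B,E}, which has 2 states.

2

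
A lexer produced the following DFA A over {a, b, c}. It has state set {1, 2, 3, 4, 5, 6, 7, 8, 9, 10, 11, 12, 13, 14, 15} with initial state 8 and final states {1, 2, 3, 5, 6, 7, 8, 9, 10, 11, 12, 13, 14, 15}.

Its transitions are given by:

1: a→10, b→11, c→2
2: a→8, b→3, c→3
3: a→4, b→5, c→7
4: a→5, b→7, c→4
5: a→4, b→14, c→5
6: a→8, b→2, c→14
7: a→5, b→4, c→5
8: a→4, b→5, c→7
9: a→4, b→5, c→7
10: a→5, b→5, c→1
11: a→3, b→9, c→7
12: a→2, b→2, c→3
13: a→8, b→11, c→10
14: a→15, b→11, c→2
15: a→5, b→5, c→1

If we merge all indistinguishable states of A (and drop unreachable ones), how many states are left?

8

First remove the unreachable states {6,12,13}; 12 states remain.
Initial partition by acceptance: {1,2,3,5,7,8,9,10,11,14,15} | {4}.
On input a, block {1,2,3,5,7,8,9,10,11,14,15} splits into {1,2,7,10,11,14,15} and {3,5,8,9}.
On input a, block {1,2,7,10,11,14,15} splits into {2,7,10,11,15} and {1,14}.
Split {2,7,10,11,15} by δ(·,b) → {2,10,11,15} and {7}.
Split {2,10,11,15} by δ(·,c) → {10,15} and {2} and {11}.
Split {3,5,8,9} by δ(·,b) → {3,8,9} and {5}.
No further refinement is possible. Final partition (8 blocks): {10,15} | {4} | {3,8,9} | {1,14} | {7} | {2} | {11} | {5}.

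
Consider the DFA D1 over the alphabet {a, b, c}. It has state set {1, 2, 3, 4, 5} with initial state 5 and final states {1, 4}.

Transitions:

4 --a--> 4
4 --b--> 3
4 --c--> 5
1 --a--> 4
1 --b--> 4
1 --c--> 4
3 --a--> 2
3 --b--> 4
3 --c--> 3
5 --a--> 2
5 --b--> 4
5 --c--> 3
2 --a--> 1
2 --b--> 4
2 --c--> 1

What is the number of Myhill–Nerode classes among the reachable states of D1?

4

Every state is reachable, so we keep all 5.
Initial partition by acceptance: {1,4} | {2,3,5}.
Split {1,4} by δ(·,b) → {1} and {4}.
Split {2,3,5} by δ(·,a) → {3,5} and {2}.
The partition is now stable with 4 blocks: {1} | {3,5} | {4} | {2}.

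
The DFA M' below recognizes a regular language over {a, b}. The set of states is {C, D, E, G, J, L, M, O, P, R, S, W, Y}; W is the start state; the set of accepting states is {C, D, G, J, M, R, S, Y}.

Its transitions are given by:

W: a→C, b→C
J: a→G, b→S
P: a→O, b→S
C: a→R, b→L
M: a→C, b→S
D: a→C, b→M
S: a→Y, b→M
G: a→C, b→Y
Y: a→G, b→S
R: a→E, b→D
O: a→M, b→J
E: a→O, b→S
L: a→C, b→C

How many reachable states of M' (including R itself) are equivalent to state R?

1

First remove the unreachable states {P}; 12 states remain.
Initial partition by acceptance: {C,D,G,J,M,R,S,Y} | {E,L,O,W}.
On input a, block {C,D,G,J,M,R,S,Y} splits into {C,D,G,J,M,S,Y} and {R}.
Split {C,D,G,J,M,S,Y} by δ(·,a) → {D,G,J,M,S,Y} and {C}.
On input a, block {D,G,J,M,S,Y} splits into {D,G,M} and {J,S,Y}.
On input b, block {D,G,M} splits into {G,M} and {D}.
On input a, block {E,L,O,W} splits into {L,W} and {E} and {O}.
Split {J,S,Y} by δ(·,a) → {J,Y} and {S}.
Split {G,M} by δ(·,b) → {G} and {M}.
Stable partition: {G} | {L,W} | {R} | {C} | {J,Y} | {D} | {E} | {O} | {S} | {M} — 10 equivalence classes.
The equivalence class containing R is {R}, of size 1.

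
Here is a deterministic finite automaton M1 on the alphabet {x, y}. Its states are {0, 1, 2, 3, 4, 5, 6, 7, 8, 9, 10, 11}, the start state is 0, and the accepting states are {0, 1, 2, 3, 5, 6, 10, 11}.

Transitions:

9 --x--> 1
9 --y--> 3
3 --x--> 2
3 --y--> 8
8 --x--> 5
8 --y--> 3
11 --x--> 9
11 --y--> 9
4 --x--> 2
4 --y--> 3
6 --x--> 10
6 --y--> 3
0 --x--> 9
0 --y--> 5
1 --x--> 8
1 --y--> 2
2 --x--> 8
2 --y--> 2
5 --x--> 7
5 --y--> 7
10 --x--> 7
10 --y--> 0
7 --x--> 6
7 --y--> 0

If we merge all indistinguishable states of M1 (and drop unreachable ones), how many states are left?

States {4,11} cannot be reached from the start state, so discard them.
Start with accepting vs non-accepting: {0,1,2,3,5,6,10} | {7,8,9}.
On input x, block {0,1,2,3,5,6,10} splits into {0,1,2,5,10} and {3,6}.
Split {0,1,2,5,10} by δ(·,y) → {0,1,2,10} and {5}.
Split {0,1,2,10} by δ(·,y) → {1,2,10} and {0}.
On input y, block {1,2,10} splits into {1,2} and {10}.
Refine {7,8,9} on symbol x: members go to different blocks, giving {7} and {8} and {9}.
Refine {3,6} on symbol x: members go to different blocks, giving {3} and {6}.
Stable partition: {1,2} | {7} | {3} | {5} | {0} | {10} | {8} | {9} | {6} — 9 equivalence classes.

9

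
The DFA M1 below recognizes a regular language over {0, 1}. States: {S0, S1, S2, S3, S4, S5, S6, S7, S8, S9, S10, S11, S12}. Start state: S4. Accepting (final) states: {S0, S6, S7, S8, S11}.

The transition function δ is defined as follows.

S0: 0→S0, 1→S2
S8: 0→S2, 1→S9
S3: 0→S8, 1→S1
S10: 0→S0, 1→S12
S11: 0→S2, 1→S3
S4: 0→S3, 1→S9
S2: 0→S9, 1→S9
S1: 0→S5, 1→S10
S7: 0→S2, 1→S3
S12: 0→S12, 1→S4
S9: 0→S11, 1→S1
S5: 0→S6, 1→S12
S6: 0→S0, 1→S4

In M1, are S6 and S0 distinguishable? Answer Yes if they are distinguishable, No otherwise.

First remove the unreachable states {S7}; 12 states remain.
P0 = {S0,S6,S8,S11} | {S1,S2,S3,S4,S5,S9,S10,S12}.
On input 0, block {S0,S6,S8,S11} splits into {S0,S6} and {S8,S11}.
Split {S1,S2,S3,S4,S5,S9,S10,S12} by δ(·,0) → {S1,S2,S4,S12} and {S3,S9} and {S5,S10}.
On input 0, block {S1,S2,S4,S12} splits into {S2,S4} and {S1} and {S12}.
Stable partition: {S0,S6} | {S2,S4} | {S8,S11} | {S3,S9} | {S5,S10} | {S1} | {S12} — 7 equivalence classes.
S6 and S0 lie in the same block of the stable partition, so they are equivalent — no string distinguishes them.

No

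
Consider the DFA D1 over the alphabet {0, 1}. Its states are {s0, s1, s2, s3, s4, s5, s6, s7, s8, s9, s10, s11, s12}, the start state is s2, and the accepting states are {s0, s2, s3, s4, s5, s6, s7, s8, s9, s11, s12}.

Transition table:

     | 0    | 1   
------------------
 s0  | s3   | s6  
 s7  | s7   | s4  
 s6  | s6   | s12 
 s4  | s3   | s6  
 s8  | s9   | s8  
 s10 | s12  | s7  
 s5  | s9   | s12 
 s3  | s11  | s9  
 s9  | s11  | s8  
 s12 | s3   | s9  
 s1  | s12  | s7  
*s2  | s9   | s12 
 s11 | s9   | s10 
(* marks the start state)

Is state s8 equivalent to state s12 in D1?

No

First remove the unreachable states {s0,s1,s5}; 10 states remain.
Initial partition by acceptance: {s2,s3,s4,s6,s7,s8,s9,s11,s12} | {s10}.
Split {s2,s3,s4,s6,s7,s8,s9,s11,s12} by δ(·,1) → {s2,s3,s4,s6,s7,s8,s9,s12} and {s11}.
Refine {s2,s3,s4,s6,s7,s8,s9,s12} on symbol 0: members go to different blocks, giving {s2,s4,s6,s7,s8,s12} and {s3,s9}.
On input 0, block {s2,s4,s6,s7,s8,s12} splits into {s2,s4,s8,s12} and {s6,s7}.
On input 1, block {s2,s4,s8,s12} splits into {s2,s8} and {s4} and {s12}.
Split {s2,s8} by δ(·,1) → {s2} and {s8}.
Refine {s3,s9} on symbol 1: members go to different blocks, giving {s3} and {s9}.
Split {s6,s7} by δ(·,1) → {s6} and {s7}.
No further refinement is possible. Final partition (10 blocks): {s2} | {s10} | {s11} | {s3} | {s6} | {s4} | {s12} | {s8} | {s9} | {s7}.
s8 and s12 end up in different blocks, so they are distinguishable. For instance, the string '101' is accepted from only s8.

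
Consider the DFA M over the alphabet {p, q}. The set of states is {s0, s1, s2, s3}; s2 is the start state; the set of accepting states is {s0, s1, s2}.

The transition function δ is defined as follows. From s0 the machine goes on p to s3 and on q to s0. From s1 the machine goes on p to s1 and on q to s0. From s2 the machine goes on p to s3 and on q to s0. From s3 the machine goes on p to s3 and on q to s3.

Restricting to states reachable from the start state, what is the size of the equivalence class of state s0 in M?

2

First remove the unreachable states {s1}; 3 states remain.
Start with accepting vs non-accepting: {s0,s2} | {s3}.
No further refinement is possible. Final partition (2 blocks): {s0,s2} | {s3}.
State s0 belongs to the block {s0,s2}, which has 2 states.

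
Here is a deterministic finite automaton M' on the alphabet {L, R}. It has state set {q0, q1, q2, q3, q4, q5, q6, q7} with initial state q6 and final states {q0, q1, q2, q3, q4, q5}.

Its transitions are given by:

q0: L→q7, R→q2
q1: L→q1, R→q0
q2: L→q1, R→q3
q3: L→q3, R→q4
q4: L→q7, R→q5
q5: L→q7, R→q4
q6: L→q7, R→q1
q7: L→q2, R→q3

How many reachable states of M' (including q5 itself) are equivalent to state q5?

2

Every state is reachable, so we keep all 8.
P0 = {q0,q1,q2,q3,q4,q5} | {q6,q7}.
Split {q0,q1,q2,q3,q4,q5} by δ(·,L) → {q0,q4,q5} and {q1,q2,q3}.
On input R, block {q0,q4,q5} splits into {q4,q5} and {q0}.
On input L, block {q6,q7} splits into {q6} and {q7}.
On input R, block {q1,q2,q3} splits into {q1} and {q2} and {q3}.
No further refinement is possible. Final partition (7 blocks): {q4,q5} | {q6} | {q1} | {q0} | {q7} | {q2} | {q3}.
State q5 belongs to the block {q4,q5}, which has 2 states.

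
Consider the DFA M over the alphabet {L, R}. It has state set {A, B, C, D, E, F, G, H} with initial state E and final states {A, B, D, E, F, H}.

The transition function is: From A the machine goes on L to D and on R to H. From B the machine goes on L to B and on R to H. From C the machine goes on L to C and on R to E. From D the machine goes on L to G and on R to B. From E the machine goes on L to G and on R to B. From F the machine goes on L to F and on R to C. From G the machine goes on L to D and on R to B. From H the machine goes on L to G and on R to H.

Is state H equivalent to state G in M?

No

States {A,C,F} cannot be reached from the start state, so discard them.
P0 = {B,D,E,H} | {G}.
Split {B,D,E,H} by δ(·,L) → {D,E,H} and {B}.
Refine {D,E,H} on symbol R: members go to different blocks, giving {D,E} and {H}.
No further refinement is possible. Final partition (4 blocks): {D,E} | {G} | {B} | {H}.
H and G end up in different blocks, so they are distinguishable. For instance, the string 'ε' is accepted from only H.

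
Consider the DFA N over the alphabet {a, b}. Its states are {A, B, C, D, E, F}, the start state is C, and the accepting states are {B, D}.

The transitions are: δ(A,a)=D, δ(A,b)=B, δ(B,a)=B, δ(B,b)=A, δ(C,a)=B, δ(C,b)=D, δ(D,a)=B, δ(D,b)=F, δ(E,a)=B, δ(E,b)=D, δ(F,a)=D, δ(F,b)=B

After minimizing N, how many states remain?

2

Reachable states from the start: {A,B,C,D,F}. Unreachable: {E} — drop them.
Start with accepting vs non-accepting: {B,D} | {A,C,F}.
No further refinement is possible. Final partition (2 blocks): {B,D} | {A,C,F}.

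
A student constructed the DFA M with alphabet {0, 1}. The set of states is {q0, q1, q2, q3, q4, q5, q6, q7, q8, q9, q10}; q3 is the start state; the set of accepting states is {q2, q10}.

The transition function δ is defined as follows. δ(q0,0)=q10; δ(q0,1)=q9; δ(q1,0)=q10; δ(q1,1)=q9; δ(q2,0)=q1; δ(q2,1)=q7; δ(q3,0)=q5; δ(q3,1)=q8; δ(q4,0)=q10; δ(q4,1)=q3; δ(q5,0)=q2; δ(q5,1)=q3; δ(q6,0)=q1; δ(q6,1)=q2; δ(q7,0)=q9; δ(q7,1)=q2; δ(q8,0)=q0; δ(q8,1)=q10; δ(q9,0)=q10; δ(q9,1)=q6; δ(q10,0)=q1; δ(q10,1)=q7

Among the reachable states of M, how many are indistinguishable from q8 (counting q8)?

2

Reachable states from the start: {q0,q1,q2,q3,q5,q6,q7,q8,q9,q10}. Unreachable: {q4} — drop them.
Start with accepting vs non-accepting: {q2,q10} | {q0,q1,q3,q5,q6,q7,q8,q9}.
On input 0, block {q0,q1,q3,q5,q6,q7,q8,q9} splits into {q0,q1,q5,q9} and {q3,q6,q7,q8}.
Refine {q0,q1,q5,q9} on symbol 1: members go to different blocks, giving {q0,q1} and {q5,q9}.
Refine {q3,q6,q7,q8} on symbol 0: members go to different blocks, giving {q3,q7} and {q6,q8}.
Refine {q3,q7} on symbol 1: members go to different blocks, giving {q3} and {q7}.
Refine {q5,q9} on symbol 1: members go to different blocks, giving {q5} and {q9}.
The partition is now stable with 7 blocks: {q2,q10} | {q0,q1} | {q3} | {q5} | {q6,q8} | {q7} | {q9}.
State q8 belongs to the block {q6,q8}, which has 2 states.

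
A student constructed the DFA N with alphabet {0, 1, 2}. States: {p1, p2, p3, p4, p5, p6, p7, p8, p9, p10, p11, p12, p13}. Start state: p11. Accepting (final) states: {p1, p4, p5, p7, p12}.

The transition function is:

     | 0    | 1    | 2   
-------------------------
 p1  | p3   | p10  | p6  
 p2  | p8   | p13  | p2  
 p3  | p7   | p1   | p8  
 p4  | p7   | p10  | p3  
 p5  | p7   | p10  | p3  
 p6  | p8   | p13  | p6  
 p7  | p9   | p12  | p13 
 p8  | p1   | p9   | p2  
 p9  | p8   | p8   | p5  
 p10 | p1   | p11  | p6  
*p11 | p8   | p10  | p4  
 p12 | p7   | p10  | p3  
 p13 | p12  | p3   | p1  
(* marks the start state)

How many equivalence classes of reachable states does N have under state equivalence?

Every state is reachable, so we keep all 13.
Start with accepting vs non-accepting: {p1,p4,p5,p7,p12} | {p2,p3,p6,p8,p9,p10,p11,p13}.
On input 0, block {p1,p4,p5,p7,p12} splits into {p4,p5,p12} and {p1,p7}.
On input 0, block {p2,p3,p6,p8,p9,p10,p11,p13} splits into {p2,p6,p9,p11} and {p3,p8,p10} and {p13}.
On input 1, block {p2,p6,p9,p11} splits into {p2,p6} and {p9,p11}.
Split {p1,p7} by δ(·,0) → {p1} and {p7}.
On input 0, block {p3,p8,p10} splits into {p8,p10} and {p3}.
Stable partition: {p4,p5,p12} | {p2,p6} | {p1} | {p8,p10} | {p13} | {p9,p11} | {p7} | {p3} — 8 equivalence classes.

8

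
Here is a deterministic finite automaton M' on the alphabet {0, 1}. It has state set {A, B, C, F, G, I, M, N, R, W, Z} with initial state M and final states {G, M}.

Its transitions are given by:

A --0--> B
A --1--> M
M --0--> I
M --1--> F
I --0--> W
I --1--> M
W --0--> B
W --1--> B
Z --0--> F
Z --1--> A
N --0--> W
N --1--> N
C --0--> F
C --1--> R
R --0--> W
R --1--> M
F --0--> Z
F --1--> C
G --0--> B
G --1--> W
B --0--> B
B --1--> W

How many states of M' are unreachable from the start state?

2

No path from M leads to G, N; the other 9 states are all reachable.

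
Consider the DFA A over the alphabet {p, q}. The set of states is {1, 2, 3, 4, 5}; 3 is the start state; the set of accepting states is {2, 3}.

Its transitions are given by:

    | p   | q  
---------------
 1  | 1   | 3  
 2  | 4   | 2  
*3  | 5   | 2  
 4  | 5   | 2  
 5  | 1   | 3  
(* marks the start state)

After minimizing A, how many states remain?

2

Every state is reachable, so we keep all 5.
Start with accepting vs non-accepting: {2,3} | {1,4,5}.
No further refinement is possible. Final partition (2 blocks): {2,3} | {1,4,5}.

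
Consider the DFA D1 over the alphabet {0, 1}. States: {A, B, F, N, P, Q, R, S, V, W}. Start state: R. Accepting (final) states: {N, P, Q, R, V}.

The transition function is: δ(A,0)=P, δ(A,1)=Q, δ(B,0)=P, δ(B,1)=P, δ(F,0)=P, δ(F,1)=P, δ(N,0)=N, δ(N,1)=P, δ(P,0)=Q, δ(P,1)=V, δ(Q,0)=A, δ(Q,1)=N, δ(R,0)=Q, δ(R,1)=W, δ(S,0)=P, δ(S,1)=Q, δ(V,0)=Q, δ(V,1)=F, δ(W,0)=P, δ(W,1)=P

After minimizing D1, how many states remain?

First remove the unreachable states {B,S}; 8 states remain.
P0 = {N,P,Q,R,V} | {A,F,W}.
Split {N,P,Q,R,V} by δ(·,0) → {N,P,R,V} and {Q}.
Split {N,P,R,V} by δ(·,0) → {P,R,V} and {N}.
Refine {P,R,V} on symbol 1: members go to different blocks, giving {R,V} and {P}.
Refine {A,F,W} on symbol 1: members go to different blocks, giving {F,W} and {A}.
The partition is now stable with 6 blocks: {R,V} | {F,W} | {Q} | {N} | {P} | {A}.

6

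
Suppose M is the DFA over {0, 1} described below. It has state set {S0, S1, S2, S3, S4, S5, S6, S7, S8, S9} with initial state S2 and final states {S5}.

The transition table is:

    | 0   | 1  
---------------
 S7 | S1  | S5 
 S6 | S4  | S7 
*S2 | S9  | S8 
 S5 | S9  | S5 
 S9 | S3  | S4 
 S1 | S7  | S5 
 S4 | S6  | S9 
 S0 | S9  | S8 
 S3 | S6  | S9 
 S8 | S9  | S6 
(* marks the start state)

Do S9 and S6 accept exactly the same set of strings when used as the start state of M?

No

States {S0} cannot be reached from the start state, so discard them.
Initial partition by acceptance: {S5} | {S1,S2,S3,S4,S6,S7,S8,S9}.
Split {S1,S2,S3,S4,S6,S7,S8,S9} by δ(·,1) → {S2,S3,S4,S6,S8,S9} and {S1,S7}.
Refine {S2,S3,S4,S6,S8,S9} on symbol 1: members go to different blocks, giving {S2,S3,S4,S8,S9} and {S6}.
On input 0, block {S2,S3,S4,S8,S9} splits into {S2,S8,S9} and {S3,S4}.
Refine {S2,S8,S9} on symbol 0: members go to different blocks, giving {S2,S8} and {S9}.
On input 1, block {S2,S8} splits into {S2} and {S8}.
No further refinement is possible. Final partition (7 blocks): {S5} | {S2} | {S1,S7} | {S6} | {S3,S4} | {S9} | {S8}.
S9 and S6 end up in different blocks, so they are distinguishable. For instance, the string '11' is accepted from only S6.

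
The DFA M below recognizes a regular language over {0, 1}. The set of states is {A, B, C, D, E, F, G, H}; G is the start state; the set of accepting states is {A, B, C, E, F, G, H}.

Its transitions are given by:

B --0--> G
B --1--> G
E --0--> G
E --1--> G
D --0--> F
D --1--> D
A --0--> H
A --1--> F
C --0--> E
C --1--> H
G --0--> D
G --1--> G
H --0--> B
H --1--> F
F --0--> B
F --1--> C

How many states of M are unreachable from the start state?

No path from G leads to A; the other 7 states are all reachable.

1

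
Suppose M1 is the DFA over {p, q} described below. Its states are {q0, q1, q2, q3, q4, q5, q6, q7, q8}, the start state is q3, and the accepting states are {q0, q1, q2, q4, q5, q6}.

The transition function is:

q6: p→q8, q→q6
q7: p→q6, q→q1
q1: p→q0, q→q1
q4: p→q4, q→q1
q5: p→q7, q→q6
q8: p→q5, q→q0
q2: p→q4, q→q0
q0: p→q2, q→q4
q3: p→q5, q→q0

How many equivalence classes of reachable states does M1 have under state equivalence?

3

Initial partition by acceptance: {q0,q1,q2,q4,q5,q6} | {q3,q7,q8}.
Refine {q0,q1,q2,q4,q5,q6} on symbol p: members go to different blocks, giving {q0,q1,q2,q4} and {q5,q6}.
No further refinement is possible. Final partition (3 blocks): {q0,q1,q2,q4} | {q3,q7,q8} | {q5,q6}.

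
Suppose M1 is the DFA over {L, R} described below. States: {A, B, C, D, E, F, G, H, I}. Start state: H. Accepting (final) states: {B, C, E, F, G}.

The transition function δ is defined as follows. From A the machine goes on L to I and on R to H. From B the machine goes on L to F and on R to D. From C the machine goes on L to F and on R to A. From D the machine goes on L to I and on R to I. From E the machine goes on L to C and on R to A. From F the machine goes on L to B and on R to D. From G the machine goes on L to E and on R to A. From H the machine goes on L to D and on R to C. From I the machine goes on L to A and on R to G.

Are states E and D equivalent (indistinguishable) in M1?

Every state is reachable, so we keep all 9.
P0 = {B,C,E,F,G} | {A,D,H,I}.
Split {A,D,H,I} by δ(·,R) → {A,D} and {H,I}.
Stable partition: {B,C,E,F,G} | {A,D} | {H,I} — 3 equivalence classes.
E and D end up in different blocks, so they are distinguishable. For instance, the string 'ε' is accepted from only E.

No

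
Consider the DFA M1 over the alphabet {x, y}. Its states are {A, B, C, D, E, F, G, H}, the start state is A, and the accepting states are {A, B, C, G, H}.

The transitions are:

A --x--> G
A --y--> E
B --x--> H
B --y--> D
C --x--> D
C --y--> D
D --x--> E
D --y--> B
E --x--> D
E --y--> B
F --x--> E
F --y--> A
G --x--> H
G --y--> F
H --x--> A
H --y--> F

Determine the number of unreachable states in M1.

BFS from A reaches {A, B, D, E, F, G, H}; the 1 state(s) C are never visited.

1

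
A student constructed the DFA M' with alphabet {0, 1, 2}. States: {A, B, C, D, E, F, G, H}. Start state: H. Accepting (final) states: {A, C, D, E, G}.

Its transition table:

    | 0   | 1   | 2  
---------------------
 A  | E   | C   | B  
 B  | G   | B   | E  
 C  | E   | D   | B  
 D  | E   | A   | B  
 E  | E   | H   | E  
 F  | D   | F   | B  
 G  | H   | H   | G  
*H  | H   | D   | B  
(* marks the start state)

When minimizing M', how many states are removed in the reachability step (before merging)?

Starting at H and following transitions, the reachable set is {A, B, C, D, E, G, H}. That leaves F unreachable — 1 in total.

1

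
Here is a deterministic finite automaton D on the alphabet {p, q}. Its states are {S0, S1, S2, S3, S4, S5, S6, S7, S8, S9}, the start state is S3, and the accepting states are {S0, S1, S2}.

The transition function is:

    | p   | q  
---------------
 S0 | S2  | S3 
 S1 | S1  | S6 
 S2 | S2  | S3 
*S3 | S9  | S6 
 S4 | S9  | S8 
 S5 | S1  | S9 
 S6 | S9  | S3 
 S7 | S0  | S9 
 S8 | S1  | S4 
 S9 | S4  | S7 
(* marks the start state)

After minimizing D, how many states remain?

States {S5} cannot be reached from the start state, so discard them.
Initial partition by acceptance: {S0,S1,S2} | {S3,S4,S6,S7,S8,S9}.
On input p, block {S3,S4,S6,S7,S8,S9} splits into {S3,S4,S6,S9} and {S7,S8}.
On input q, block {S3,S4,S6,S9} splits into {S3,S6} and {S4,S9}.
No further refinement is possible. Final partition (4 blocks): {S0,S1,S2} | {S3,S6} | {S7,S8} | {S4,S9}.

4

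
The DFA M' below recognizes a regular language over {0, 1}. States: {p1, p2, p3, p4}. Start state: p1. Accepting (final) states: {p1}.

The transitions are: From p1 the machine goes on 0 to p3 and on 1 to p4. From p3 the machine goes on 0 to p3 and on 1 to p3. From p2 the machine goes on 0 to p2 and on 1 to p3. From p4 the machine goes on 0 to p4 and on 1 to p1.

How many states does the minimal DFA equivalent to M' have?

3

Reachable states from the start: {p1,p3,p4}. Unreachable: {p2} — drop them.
Initial partition by acceptance: {p1} | {p3,p4}.
Split {p3,p4} by δ(·,1) → {p3} and {p4}.
The partition is now stable with 3 blocks: {p1} | {p3} | {p4}.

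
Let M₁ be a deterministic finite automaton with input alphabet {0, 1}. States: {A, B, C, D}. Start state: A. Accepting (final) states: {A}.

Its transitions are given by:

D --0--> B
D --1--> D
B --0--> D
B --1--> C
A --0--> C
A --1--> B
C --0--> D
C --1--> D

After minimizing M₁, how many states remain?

Start with accepting vs non-accepting: {A} | {B,C,D}.
No further refinement is possible. Final partition (2 blocks): {A} | {B,C,D}.

2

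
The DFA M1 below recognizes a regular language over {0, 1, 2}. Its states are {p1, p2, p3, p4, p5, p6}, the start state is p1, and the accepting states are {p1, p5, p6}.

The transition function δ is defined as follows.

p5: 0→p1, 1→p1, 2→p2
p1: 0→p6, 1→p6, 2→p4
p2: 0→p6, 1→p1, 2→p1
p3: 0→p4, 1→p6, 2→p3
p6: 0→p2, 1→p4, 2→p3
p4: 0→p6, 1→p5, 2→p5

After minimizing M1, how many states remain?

Every state is reachable, so we keep all 6.
P0 = {p1,p5,p6} | {p2,p3,p4}.
Refine {p1,p5,p6} on symbol 0: members go to different blocks, giving {p1,p5} and {p6}.
On input 0, block {p1,p5} splits into {p1} and {p5}.
On input 0, block {p2,p3,p4} splits into {p2,p4} and {p3}.
On input 1, block {p2,p4} splits into {p2} and {p4}.
Stable partition: {p1} | {p2} | {p6} | {p5} | {p3} | {p4} — 6 equivalence classes.

6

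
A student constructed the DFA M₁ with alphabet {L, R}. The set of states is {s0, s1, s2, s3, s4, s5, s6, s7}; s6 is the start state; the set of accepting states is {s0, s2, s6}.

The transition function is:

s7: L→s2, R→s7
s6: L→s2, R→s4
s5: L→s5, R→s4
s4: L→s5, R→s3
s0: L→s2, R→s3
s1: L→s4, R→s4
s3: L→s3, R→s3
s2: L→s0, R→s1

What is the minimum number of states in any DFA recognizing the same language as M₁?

States {s7} cannot be reached from the start state, so discard them.
P0 = {s0,s2,s6} | {s1,s3,s4,s5}.
The partition is now stable with 2 blocks: {s0,s2,s6} | {s1,s3,s4,s5}.

2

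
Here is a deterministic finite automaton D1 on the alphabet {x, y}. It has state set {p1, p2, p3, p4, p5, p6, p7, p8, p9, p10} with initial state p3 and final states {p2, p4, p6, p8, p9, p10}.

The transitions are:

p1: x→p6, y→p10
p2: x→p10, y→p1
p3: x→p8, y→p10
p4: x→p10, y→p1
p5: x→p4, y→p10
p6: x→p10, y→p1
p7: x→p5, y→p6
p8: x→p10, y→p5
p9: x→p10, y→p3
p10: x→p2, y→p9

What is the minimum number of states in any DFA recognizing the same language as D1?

First remove the unreachable states {p7}; 9 states remain.
Initial partition by acceptance: {p2,p4,p6,p8,p9,p10} | {p1,p3,p5}.
Refine {p2,p4,p6,p8,p9,p10} on symbol y: members go to different blocks, giving {p2,p4,p6,p8,p9} and {p10}.
Stable partition: {p2,p4,p6,p8,p9} | {p1,p3,p5} | {p10} — 3 equivalence classes.

3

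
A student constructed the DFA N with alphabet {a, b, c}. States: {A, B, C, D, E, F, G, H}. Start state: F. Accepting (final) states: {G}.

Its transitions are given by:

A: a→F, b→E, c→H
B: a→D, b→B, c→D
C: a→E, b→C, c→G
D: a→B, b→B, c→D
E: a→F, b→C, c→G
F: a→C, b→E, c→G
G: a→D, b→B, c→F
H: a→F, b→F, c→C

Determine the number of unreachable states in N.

2

BFS from F reaches {B, C, D, E, F, G}; the 2 state(s) A, H are never visited.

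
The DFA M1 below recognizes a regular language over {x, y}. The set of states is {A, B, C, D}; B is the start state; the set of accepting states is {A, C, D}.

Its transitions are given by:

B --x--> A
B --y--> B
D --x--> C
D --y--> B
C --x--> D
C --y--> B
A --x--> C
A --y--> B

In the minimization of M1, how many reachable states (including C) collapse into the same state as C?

Every state is reachable, so we keep all 4.
P0 = {A,C,D} | {B}.
The partition is now stable with 2 blocks: {A,C,D} | {B}.
State C belongs to the block {A,C,D}, which has 3 states.

3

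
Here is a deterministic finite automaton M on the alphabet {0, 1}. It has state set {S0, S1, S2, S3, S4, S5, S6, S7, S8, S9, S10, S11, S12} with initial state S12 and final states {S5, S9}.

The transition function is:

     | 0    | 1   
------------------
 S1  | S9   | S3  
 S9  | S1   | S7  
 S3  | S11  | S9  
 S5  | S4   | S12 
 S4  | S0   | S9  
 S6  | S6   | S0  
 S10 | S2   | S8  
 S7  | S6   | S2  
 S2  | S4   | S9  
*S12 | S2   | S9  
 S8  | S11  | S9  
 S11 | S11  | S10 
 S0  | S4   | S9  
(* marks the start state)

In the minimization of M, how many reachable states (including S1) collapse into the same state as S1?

First remove the unreachable states {S5}; 12 states remain.
P0 = {S9} | {S0,S1,S2,S3,S4,S6,S7,S8,S10,S11,S12}.
Split {S0,S1,S2,S3,S4,S6,S7,S8,S10,S11,S12} by δ(·,0) → {S0,S2,S3,S4,S6,S7,S8,S10,S11,S12} and {S1}.
Split {S0,S2,S3,S4,S6,S7,S8,S10,S11,S12} by δ(·,1) → {S0,S2,S3,S4,S8,S12} and {S6,S7,S10,S11}.
Split {S0,S2,S3,S4,S8,S12} by δ(·,0) → {S0,S2,S4,S12} and {S3,S8}.
Refine {S6,S7,S10,S11} on symbol 0: members go to different blocks, giving {S6,S7,S11} and {S10}.
Split {S6,S7,S11} by δ(·,1) → {S6,S7} and {S11}.
Stable partition: {S9} | {S0,S2,S4,S12} | {S1} | {S6,S7} | {S3,S8} | {S10} | {S11} — 7 equivalence classes.
State S1 belongs to the block {S1}, which has 1 states.

1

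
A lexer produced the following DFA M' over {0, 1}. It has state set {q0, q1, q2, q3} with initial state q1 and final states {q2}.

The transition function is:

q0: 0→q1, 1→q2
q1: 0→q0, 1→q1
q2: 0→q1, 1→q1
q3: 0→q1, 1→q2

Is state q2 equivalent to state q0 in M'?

No

States {q3} cannot be reached from the start state, so discard them.
Initial partition by acceptance: {q2} | {q0,q1}.
Refine {q0,q1} on symbol 1: members go to different blocks, giving {q0} and {q1}.
Stable partition: {q2} | {q0} | {q1} — 3 equivalence classes.
q2 and q0 end up in different blocks, so they are distinguishable. For instance, the string 'ε' is accepted from only q2.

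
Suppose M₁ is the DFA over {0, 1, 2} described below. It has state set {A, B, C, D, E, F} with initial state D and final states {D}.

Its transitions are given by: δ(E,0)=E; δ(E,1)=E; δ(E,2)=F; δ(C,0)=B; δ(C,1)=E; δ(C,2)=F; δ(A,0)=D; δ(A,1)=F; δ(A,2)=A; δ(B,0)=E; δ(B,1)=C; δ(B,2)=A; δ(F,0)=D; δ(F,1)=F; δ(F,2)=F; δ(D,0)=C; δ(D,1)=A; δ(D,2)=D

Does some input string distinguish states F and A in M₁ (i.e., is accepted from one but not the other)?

No

Every state is reachable, so we keep all 6.
Start with accepting vs non-accepting: {D} | {A,B,C,E,F}.
Refine {A,B,C,E,F} on symbol 0: members go to different blocks, giving {B,C,E} and {A,F}.
Stable partition: {D} | {B,C,E} | {A,F} — 3 equivalence classes.
F and A lie in the same block of the stable partition, so they are equivalent — no string distinguishes them.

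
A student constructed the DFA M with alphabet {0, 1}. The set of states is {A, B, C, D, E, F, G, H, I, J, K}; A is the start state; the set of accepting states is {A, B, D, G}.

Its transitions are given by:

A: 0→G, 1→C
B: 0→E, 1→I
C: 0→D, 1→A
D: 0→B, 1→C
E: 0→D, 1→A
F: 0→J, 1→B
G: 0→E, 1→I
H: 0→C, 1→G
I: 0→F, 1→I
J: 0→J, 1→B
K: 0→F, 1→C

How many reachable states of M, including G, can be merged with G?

First remove the unreachable states {H,K}; 9 states remain.
Initial partition by acceptance: {A,B,D,G} | {C,E,F,I,J}.
Refine {A,B,D,G} on symbol 0: members go to different blocks, giving {A,D} and {B,G}.
Refine {C,E,F,I,J} on symbol 0: members go to different blocks, giving {F,I,J} and {C,E}.
Refine {F,I,J} on symbol 1: members go to different blocks, giving {F,J} and {I}.
No further refinement is possible. Final partition (5 blocks): {A,D} | {F,J} | {B,G} | {C,E} | {I}.
The equivalence class containing G is {B,G}, of size 2.

2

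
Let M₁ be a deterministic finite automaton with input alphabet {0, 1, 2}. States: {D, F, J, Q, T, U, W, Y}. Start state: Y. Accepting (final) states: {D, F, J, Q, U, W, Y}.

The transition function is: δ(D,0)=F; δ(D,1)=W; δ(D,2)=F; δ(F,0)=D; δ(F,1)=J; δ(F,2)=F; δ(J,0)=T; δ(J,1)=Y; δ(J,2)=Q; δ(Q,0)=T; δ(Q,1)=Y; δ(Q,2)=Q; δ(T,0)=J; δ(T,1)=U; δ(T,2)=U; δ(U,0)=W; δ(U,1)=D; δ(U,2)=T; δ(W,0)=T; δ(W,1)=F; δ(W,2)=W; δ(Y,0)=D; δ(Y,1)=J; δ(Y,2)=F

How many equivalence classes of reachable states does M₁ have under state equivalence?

4

Every state is reachable, so we keep all 8.
Initial partition by acceptance: {D,F,J,Q,U,W,Y} | {T}.
On input 0, block {D,F,J,Q,U,W,Y} splits into {D,F,U,Y} and {J,Q,W}.
On input 0, block {D,F,U,Y} splits into {D,F,Y} and {U}.
Stable partition: {D,F,Y} | {T} | {J,Q,W} | {U} — 4 equivalence classes.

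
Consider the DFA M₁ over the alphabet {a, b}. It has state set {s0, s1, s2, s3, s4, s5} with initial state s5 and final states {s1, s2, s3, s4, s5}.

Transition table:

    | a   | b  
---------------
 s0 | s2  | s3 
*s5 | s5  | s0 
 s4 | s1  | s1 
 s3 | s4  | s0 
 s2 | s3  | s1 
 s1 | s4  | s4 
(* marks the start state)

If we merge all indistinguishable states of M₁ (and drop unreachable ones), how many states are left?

5

All states are reachable from the start state.
Initial partition by acceptance: {s1,s2,s3,s4,s5} | {s0}.
Refine {s1,s2,s3,s4,s5} on symbol b: members go to different blocks, giving {s1,s2,s4} and {s3,s5}.
Refine {s1,s2,s4} on symbol a: members go to different blocks, giving {s1,s4} and {s2}.
Split {s3,s5} by δ(·,a) → {s3} and {s5}.
The partition is now stable with 5 blocks: {s1,s4} | {s0} | {s3} | {s2} | {s5}.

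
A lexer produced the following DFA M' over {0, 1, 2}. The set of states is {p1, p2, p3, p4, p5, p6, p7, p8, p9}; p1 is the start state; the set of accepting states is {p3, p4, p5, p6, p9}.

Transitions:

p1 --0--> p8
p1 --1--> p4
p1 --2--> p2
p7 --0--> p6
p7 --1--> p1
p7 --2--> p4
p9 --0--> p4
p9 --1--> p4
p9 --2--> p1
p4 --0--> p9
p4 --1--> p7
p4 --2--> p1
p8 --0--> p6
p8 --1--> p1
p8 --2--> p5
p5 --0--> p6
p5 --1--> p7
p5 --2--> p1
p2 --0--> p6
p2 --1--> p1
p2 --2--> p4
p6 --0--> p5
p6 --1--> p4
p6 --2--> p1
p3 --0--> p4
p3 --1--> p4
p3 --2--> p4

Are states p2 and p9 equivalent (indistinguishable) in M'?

No

First remove the unreachable states {p3}; 8 states remain.
P0 = {p4,p5,p6,p9} | {p1,p2,p7,p8}.
On input 1, block {p4,p5,p6,p9} splits into {p4,p5} and {p6,p9}.
On input 0, block {p1,p2,p7,p8} splits into {p2,p7,p8} and {p1}.
No further refinement is possible. Final partition (4 blocks): {p4,p5} | {p2,p7,p8} | {p6,p9} | {p1}.
p2 and p9 end up in different blocks, so they are distinguishable. For instance, the string 'ε' is accepted from only p9.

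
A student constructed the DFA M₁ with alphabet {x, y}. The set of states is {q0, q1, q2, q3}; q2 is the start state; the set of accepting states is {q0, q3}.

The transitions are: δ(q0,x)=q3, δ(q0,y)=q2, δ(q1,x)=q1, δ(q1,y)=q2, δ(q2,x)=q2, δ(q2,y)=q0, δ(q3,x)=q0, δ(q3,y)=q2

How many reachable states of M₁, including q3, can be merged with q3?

2

First remove the unreachable states {q1}; 3 states remain.
P0 = {q0,q3} | {q2}.
No further refinement is possible. Final partition (2 blocks): {q0,q3} | {q2}.
State q3 belongs to the block {q0,q3}, which has 2 states.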